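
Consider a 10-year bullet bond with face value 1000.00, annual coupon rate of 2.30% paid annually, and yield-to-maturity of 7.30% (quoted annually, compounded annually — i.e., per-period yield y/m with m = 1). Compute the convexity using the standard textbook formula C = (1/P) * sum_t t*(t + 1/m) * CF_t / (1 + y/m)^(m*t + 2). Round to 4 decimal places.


Answer: Convexity = 80.1315

Derivation:
Coupon per period c = face * coupon_rate / m = 23.000000
Periods per year m = 1; per-period yield y/m = 0.073000
Number of cashflows N = 10
Cashflows (t years, CF_t, discount factor 1/(1+y/m)^(m*t), PV):
  t = 1.0000: CF_t = 23.000000, DF = 0.931966, PV = 21.435228
  t = 2.0000: CF_t = 23.000000, DF = 0.868561, PV = 19.976914
  t = 3.0000: CF_t = 23.000000, DF = 0.809470, PV = 18.617813
  t = 4.0000: CF_t = 23.000000, DF = 0.754399, PV = 17.351177
  t = 5.0000: CF_t = 23.000000, DF = 0.703075, PV = 16.170715
  t = 6.0000: CF_t = 23.000000, DF = 0.655242, PV = 15.070564
  t = 7.0000: CF_t = 23.000000, DF = 0.610663, PV = 14.045260
  t = 8.0000: CF_t = 23.000000, DF = 0.569118, PV = 13.089711
  t = 9.0000: CF_t = 23.000000, DF = 0.530399, PV = 12.199172
  t = 10.0000: CF_t = 1023.000000, DF = 0.494314, PV = 505.683070
Price P = sum_t PV_t = 653.639624
Convexity numerator sum_t t*(t + 1/m) * CF_t / (1+y/m)^(m*t + 2):
  t = 1.0000: term = 37.235627
  t = 2.0000: term = 104.107064
  t = 3.0000: term = 194.048581
  t = 4.0000: term = 301.411279
  t = 5.0000: term = 421.357799
  t = 6.0000: term = 549.767865
  t = 7.0000: term = 683.153606
  t = 8.0000: term = 818.583738
  t = 9.0000: term = 953.615725
  t = 10.0000: term = 48313.850964
Convexity = (1/P) * sum = 52377.132248 / 653.639624 = 80.131513


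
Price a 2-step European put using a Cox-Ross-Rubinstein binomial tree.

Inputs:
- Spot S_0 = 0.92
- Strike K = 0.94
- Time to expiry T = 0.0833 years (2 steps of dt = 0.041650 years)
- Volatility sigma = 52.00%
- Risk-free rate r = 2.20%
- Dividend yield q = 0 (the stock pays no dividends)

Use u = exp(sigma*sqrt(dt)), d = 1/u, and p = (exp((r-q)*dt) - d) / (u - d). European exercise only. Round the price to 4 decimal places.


dt = T/N = 0.041650
u = exp(sigma*sqrt(dt)) = 1.111959; d = 1/u = 0.899314
p = (exp((r-q)*dt) - d) / (u - d) = 0.477805
Discount per step: exp(-r*dt) = 0.999084
Stock lattice S(k, i) with i counting down-moves:
  k=0: S(0,0) = 0.9200
  k=1: S(1,0) = 1.0230; S(1,1) = 0.8274
  k=2: S(2,0) = 1.1375; S(2,1) = 0.9200; S(2,2) = 0.7441
Terminal payoffs V(N, i) = max(K - S_T, 0):
  V(2,0) = 0.000000; V(2,1) = 0.020000; V(2,2) = 0.195936
Backward induction: V(k, i) = exp(-r*dt) * [p * V(k+1, i) + (1-p) * V(k+1, i+1)].
  V(1,0) = exp(-r*dt) * [p*0.000000 + (1-p)*0.020000] = 0.010434
  V(1,1) = exp(-r*dt) * [p*0.020000 + (1-p)*0.195936] = 0.111770
  V(0,0) = exp(-r*dt) * [p*0.010434 + (1-p)*0.111770] = 0.063294

Answer: Price = V(0,0) = 0.0633


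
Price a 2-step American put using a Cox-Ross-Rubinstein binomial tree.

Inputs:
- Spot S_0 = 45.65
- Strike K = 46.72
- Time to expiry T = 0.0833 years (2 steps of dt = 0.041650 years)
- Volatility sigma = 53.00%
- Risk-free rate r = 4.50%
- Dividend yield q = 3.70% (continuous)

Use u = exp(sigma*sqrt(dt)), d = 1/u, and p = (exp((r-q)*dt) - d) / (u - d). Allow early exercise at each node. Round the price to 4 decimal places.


dt = T/N = 0.041650
u = exp(sigma*sqrt(dt)) = 1.114231; d = 1/u = 0.897480
p = (exp((r-q)*dt) - d) / (u - d) = 0.474523
Discount per step: exp(-r*dt) = 0.998128
Stock lattice S(k, i) with i counting down-moves:
  k=0: S(0,0) = 45.6500
  k=1: S(1,0) = 50.8646; S(1,1) = 40.9700
  k=2: S(2,0) = 56.6749; S(2,1) = 45.6500; S(2,2) = 36.7697
Terminal payoffs V(N, i) = max(K - S_T, 0):
  V(2,0) = 0.000000; V(2,1) = 1.070000; V(2,2) = 9.950258
Backward induction: V(k, i) = exp(-r*dt) * [p * V(k+1, i) + (1-p) * V(k+1, i+1)]; then take max(V_cont, immediate exercise) for American.
  V(1,0) = exp(-r*dt) * [p*0.000000 + (1-p)*1.070000] = 0.561208; exercise = 0.000000; V(1,0) = max -> 0.561208
  V(1,1) = exp(-r*dt) * [p*1.070000 + (1-p)*9.950258] = 5.725632; exercise = 5.750026; V(1,1) = max -> 5.750026
  V(0,0) = exp(-r*dt) * [p*0.561208 + (1-p)*5.750026] = 3.281657; exercise = 1.070000; V(0,0) = max -> 3.281657

Answer: Price = V(0,0) = 3.2817


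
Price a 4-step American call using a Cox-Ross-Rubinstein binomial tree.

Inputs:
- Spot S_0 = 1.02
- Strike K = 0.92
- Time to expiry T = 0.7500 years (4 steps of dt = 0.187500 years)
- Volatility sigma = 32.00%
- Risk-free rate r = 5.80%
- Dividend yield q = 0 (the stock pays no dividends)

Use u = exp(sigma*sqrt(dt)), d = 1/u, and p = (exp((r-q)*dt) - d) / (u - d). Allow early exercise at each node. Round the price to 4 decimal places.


dt = T/N = 0.187500
u = exp(sigma*sqrt(dt)) = 1.148623; d = 1/u = 0.870607
p = (exp((r-q)*dt) - d) / (u - d) = 0.504744
Discount per step: exp(-r*dt) = 0.989184
Stock lattice S(k, i) with i counting down-moves:
  k=0: S(0,0) = 1.0200
  k=1: S(1,0) = 1.1716; S(1,1) = 0.8880
  k=2: S(2,0) = 1.3457; S(2,1) = 1.0200; S(2,2) = 0.7731
  k=3: S(3,0) = 1.5457; S(3,1) = 1.1716; S(3,2) = 0.8880; S(3,3) = 0.6731
  k=4: S(4,0) = 1.7755; S(4,1) = 1.3457; S(4,2) = 1.0200; S(4,3) = 0.7731; S(4,4) = 0.5860
Terminal payoffs V(N, i) = max(S_T - K, 0):
  V(4,0) = 0.855459; V(4,1) = 0.425722; V(4,2) = 0.100000; V(4,3) = 0.000000; V(4,4) = 0.000000
Backward induction: V(k, i) = exp(-r*dt) * [p * V(k+1, i) + (1-p) * V(k+1, i+1)]; then take max(V_cont, immediate exercise) for American.
  V(3,0) = exp(-r*dt) * [p*0.855459 + (1-p)*0.425722] = 0.635679; exercise = 0.625728; V(3,0) = max -> 0.635679
  V(3,1) = exp(-r*dt) * [p*0.425722 + (1-p)*0.100000] = 0.261547; exercise = 0.251596; V(3,1) = max -> 0.261547
  V(3,2) = exp(-r*dt) * [p*0.100000 + (1-p)*0.000000] = 0.049928; exercise = 0.000000; V(3,2) = max -> 0.049928
  V(3,3) = exp(-r*dt) * [p*0.000000 + (1-p)*0.000000] = 0.000000; exercise = 0.000000; V(3,3) = max -> 0.000000
  V(2,0) = exp(-r*dt) * [p*0.635679 + (1-p)*0.261547] = 0.445516; exercise = 0.425722; V(2,0) = max -> 0.445516
  V(2,1) = exp(-r*dt) * [p*0.261547 + (1-p)*0.049928] = 0.155046; exercise = 0.100000; V(2,1) = max -> 0.155046
  V(2,2) = exp(-r*dt) * [p*0.049928 + (1-p)*0.000000] = 0.024929; exercise = 0.000000; V(2,2) = max -> 0.024929
  V(1,0) = exp(-r*dt) * [p*0.445516 + (1-p)*0.155046] = 0.298396; exercise = 0.251596; V(1,0) = max -> 0.298396
  V(1,1) = exp(-r*dt) * [p*0.155046 + (1-p)*0.024929] = 0.089625; exercise = 0.000000; V(1,1) = max -> 0.089625
  V(0,0) = exp(-r*dt) * [p*0.298396 + (1-p)*0.089625] = 0.192892; exercise = 0.100000; V(0,0) = max -> 0.192892

Answer: Price = V(0,0) = 0.1929


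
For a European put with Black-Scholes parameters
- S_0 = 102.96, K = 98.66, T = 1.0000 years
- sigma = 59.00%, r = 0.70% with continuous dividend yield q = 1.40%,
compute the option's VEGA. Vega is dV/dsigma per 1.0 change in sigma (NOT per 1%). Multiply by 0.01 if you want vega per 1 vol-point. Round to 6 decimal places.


d1 = 0.3554423178; d2 = -0.2345576822
phi(d1) = 0.3745207187; exp(-qT) = 0.9860975443; exp(-rT) = 0.9930244429
Vega = S * exp(-qT) * phi(d1) * sqrt(T) = 102.9600 * 0.9860975443 * 0.3745207187 * 1.0000000000 = 38.024565

Answer: Vega = 38.024565


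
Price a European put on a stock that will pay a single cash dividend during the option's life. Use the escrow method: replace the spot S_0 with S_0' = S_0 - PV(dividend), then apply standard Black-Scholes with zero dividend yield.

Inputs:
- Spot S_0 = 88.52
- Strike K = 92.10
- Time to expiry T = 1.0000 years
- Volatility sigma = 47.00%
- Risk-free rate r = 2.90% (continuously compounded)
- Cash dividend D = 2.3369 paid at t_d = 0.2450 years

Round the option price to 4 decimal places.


PV(D) = D * exp(-r * t_d) = 2.3369 * 0.99292018 = 2.32035517
S_0' = S_0 - PV(D) = 88.5200 - 2.32035517 = 86.19964483
d1 = (ln(S_0'/K) + (r + sigma^2/2)*T) / (sigma*sqrt(T)) = 0.15583216
d2 = d1 - sigma*sqrt(T) = -0.31416784
exp(-rT) = 0.97141646
N(-d1) = 0.43808266; N(-d2) = 0.62330322
P = K * exp(-rT) * N(-d2) - S_0' * N(-d1) = 92.1000 * 0.97141646 * 0.62330322 - 86.19964483 * 0.43808266 = 18.0028

Answer: Price = 18.0028


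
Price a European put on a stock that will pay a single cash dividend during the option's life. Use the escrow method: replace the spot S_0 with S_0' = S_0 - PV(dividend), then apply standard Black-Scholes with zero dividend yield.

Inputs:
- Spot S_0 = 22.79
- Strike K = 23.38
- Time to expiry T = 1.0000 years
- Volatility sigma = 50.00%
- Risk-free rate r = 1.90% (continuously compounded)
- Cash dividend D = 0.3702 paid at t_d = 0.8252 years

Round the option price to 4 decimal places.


PV(D) = D * exp(-r * t_d) = 0.3702 * 0.98444347 = 0.36444097
S_0' = S_0 - PV(D) = 22.7900 - 0.36444097 = 22.42555903
d1 = (ln(S_0'/K) + (r + sigma^2/2)*T) / (sigma*sqrt(T)) = 0.20464076
d2 = d1 - sigma*sqrt(T) = -0.29535924
exp(-rT) = 0.98117936
N(-d1) = 0.41892640; N(-d2) = 0.61614027
P = K * exp(-rT) * N(-d2) - S_0' * N(-d1) = 23.3800 * 0.98117936 * 0.61614027 - 22.42555903 * 0.41892640 = 4.7396

Answer: Price = 4.7396


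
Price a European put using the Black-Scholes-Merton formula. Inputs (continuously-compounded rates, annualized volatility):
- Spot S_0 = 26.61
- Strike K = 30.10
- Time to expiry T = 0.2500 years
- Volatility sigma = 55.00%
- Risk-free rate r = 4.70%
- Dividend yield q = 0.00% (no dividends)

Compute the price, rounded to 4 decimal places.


Answer: Price = 4.8990

Derivation:
d1 = (ln(S/K) + (r - q + 0.5*sigma^2) * T) / (sigma * sqrt(T)) = -0.26791122
d2 = d1 - sigma * sqrt(T) = -0.54291122
exp(-rT) = 0.98831876; exp(-qT) = 1.00000000
P = K * exp(-rT) * N(-d2) - S_0 * exp(-qT) * N(-d1)
N(-d1) = 0.60561617; N(-d2) = 0.70640454
P = 30.1000 * 0.98831876 * 0.70640454 - 26.6100 * 1.00000000 * 0.60561617 = 4.8990


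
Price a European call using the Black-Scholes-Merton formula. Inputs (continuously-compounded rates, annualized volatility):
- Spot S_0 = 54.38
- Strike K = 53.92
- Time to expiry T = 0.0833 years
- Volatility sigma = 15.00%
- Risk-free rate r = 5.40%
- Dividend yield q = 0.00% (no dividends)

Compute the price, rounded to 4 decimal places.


Answer: Price = 1.3258

Derivation:
d1 = (ln(S/K) + (r - q + 0.5*sigma^2) * T) / (sigma * sqrt(T)) = 0.32177080
d2 = d1 - sigma * sqrt(T) = 0.27847819
exp(-rT) = 0.99551190; exp(-qT) = 1.00000000
C = S_0 * exp(-qT) * N(d1) - K * exp(-rT) * N(d2)
N(d1) = 0.62618683; N(d2) = 0.60967735
C = 54.3800 * 1.00000000 * 0.62618683 - 53.9200 * 0.99551190 * 0.60967735 = 1.3258


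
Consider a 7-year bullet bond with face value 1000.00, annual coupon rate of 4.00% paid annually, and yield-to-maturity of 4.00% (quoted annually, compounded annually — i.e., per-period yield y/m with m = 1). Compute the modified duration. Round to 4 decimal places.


Answer: Modified duration = 6.0021

Derivation:
Coupon per period c = face * coupon_rate / m = 40.000000
Periods per year m = 1; per-period yield y/m = 0.040000
Number of cashflows N = 7
Cashflows (t years, CF_t, discount factor 1/(1+y/m)^(m*t), PV):
  t = 1.0000: CF_t = 40.000000, DF = 0.961538, PV = 38.461538
  t = 2.0000: CF_t = 40.000000, DF = 0.924556, PV = 36.982249
  t = 3.0000: CF_t = 40.000000, DF = 0.888996, PV = 35.559854
  t = 4.0000: CF_t = 40.000000, DF = 0.854804, PV = 34.192168
  t = 5.0000: CF_t = 40.000000, DF = 0.821927, PV = 32.877084
  t = 6.0000: CF_t = 40.000000, DF = 0.790315, PV = 31.612581
  t = 7.0000: CF_t = 1040.000000, DF = 0.759918, PV = 790.314526
Price P = sum_t PV_t = 1000.000000
First compute Macaulay numerator sum_t t * PV_t:
  t * PV_t at t = 1.0000: 38.461538
  t * PV_t at t = 2.0000: 73.964497
  t * PV_t at t = 3.0000: 106.679563
  t * PV_t at t = 4.0000: 136.768671
  t * PV_t at t = 5.0000: 164.385421
  t * PV_t at t = 6.0000: 189.675486
  t * PV_t at t = 7.0000: 5532.201680
Macaulay duration D = 6242.136857 / 1000.000000 = 6.242137
Modified duration = D / (1 + y/m) = 6.242137 / (1 + 0.040000) = 6.002055


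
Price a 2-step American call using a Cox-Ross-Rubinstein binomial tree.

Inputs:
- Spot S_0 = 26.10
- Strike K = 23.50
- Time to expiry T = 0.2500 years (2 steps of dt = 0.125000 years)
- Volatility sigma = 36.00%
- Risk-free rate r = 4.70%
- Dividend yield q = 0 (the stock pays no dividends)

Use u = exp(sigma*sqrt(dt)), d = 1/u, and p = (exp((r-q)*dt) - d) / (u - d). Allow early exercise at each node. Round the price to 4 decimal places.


Answer: Price = V(0,0) = 3.7097

Derivation:
dt = T/N = 0.125000
u = exp(sigma*sqrt(dt)) = 1.135734; d = 1/u = 0.880488
p = (exp((r-q)*dt) - d) / (u - d) = 0.491308
Discount per step: exp(-r*dt) = 0.994142
Stock lattice S(k, i) with i counting down-moves:
  k=0: S(0,0) = 26.1000
  k=1: S(1,0) = 29.6427; S(1,1) = 22.9807
  k=2: S(2,0) = 33.6662; S(2,1) = 26.1000; S(2,2) = 20.2343
Terminal payoffs V(N, i) = max(S_T - K, 0):
  V(2,0) = 10.166179; V(2,1) = 2.600000; V(2,2) = 0.000000
Backward induction: V(k, i) = exp(-r*dt) * [p * V(k+1, i) + (1-p) * V(k+1, i+1)]; then take max(V_cont, immediate exercise) for American.
  V(1,0) = exp(-r*dt) * [p*10.166179 + (1-p)*2.600000] = 6.280318; exercise = 6.142660; V(1,0) = max -> 6.280318
  V(1,1) = exp(-r*dt) * [p*2.600000 + (1-p)*0.000000] = 1.269918; exercise = 0.000000; V(1,1) = max -> 1.269918
  V(0,0) = exp(-r*dt) * [p*6.280318 + (1-p)*1.269918] = 3.709708; exercise = 2.600000; V(0,0) = max -> 3.709708


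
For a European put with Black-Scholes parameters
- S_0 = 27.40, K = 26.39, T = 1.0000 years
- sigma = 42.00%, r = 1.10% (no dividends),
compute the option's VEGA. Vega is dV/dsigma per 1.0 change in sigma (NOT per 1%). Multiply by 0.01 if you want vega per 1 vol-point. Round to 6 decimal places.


Answer: Vega = 10.366633

Derivation:
d1 = 0.3256139592; d2 = -0.0943860408
phi(d1) = 0.3783442595; exp(-qT) = 1.0000000000; exp(-rT) = 0.9890602788
Vega = S * exp(-qT) * phi(d1) * sqrt(T) = 27.4000 * 1.0000000000 * 0.3783442595 * 1.0000000000 = 10.366633


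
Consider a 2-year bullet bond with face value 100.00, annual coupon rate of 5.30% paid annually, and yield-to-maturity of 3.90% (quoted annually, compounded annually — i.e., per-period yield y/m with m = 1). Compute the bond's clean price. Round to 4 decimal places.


Answer: Price = 102.6443

Derivation:
Coupon per period c = face * coupon_rate / m = 5.300000
Periods per year m = 1; per-period yield y/m = 0.039000
Number of cashflows N = 2
Cashflows (t years, CF_t, discount factor 1/(1+y/m)^(m*t), PV):
  t = 1.0000: CF_t = 5.300000, DF = 0.962464, PV = 5.101059
  t = 2.0000: CF_t = 105.300000, DF = 0.926337, PV = 97.543262
Price P = sum_t PV_t = 102.644321


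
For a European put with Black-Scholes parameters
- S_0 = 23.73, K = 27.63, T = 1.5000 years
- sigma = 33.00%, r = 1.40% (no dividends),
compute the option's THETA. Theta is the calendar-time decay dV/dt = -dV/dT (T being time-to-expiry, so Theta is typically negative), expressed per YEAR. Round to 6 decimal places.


Answer: Theta = -1.000437

Derivation:
d1 = -0.1224424916; d2 = -0.5266082991
phi(d1) = 0.3959629570; exp(-qT) = 1.0000000000; exp(-rT) = 0.9792189646
Theta = -S*exp(-qT)*phi(d1)*sigma/(2*sqrt(T)) + r*K*exp(-rT)*N(-d2) - q*S*exp(-qT)*N(-d1)
N(-d1) = 0.5487257059; N(-d2) = 0.7007671862; sqrt(T) = 1.2247448714
Term 1 = -23.7300 * 1.0000000000 * 0.3959629570 * 0.3300 / (2 * 1.2247448714) = -1.2658743843
Term 2 = 0.0140 * 27.6300 * 0.9792189646 * 0.7007671862 = 0.2654376318
Term 3 = 0 (no dividend yield, q = 0)
Theta = -1.2658743843 + (0.2654376318) + (0.0000000000) = -1.000437


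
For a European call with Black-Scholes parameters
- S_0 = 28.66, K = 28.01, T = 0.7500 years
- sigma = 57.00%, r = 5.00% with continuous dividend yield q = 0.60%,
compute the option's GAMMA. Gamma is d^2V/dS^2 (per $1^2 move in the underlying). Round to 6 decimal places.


d1 = 0.3601416438; d2 = -0.1334928363
phi(d1) = 0.3738915357; exp(-qT) = 0.9955101098; exp(-rT) = 0.9631944177
Gamma = exp(-qT) * phi(d1) / (S * sigma * sqrt(T)) = 0.9955101098 * 0.3738915357 / (28.6600 * 0.5700 * 0.8660254038) = 0.026309

Answer: Gamma = 0.026309


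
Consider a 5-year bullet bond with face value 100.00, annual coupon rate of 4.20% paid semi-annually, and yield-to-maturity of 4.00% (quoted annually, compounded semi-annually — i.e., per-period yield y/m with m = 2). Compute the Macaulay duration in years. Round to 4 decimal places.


Answer: Macaulay duration = 4.5641 years

Derivation:
Coupon per period c = face * coupon_rate / m = 2.100000
Periods per year m = 2; per-period yield y/m = 0.020000
Number of cashflows N = 10
Cashflows (t years, CF_t, discount factor 1/(1+y/m)^(m*t), PV):
  t = 0.5000: CF_t = 2.100000, DF = 0.980392, PV = 2.058824
  t = 1.0000: CF_t = 2.100000, DF = 0.961169, PV = 2.018454
  t = 1.5000: CF_t = 2.100000, DF = 0.942322, PV = 1.978877
  t = 2.0000: CF_t = 2.100000, DF = 0.923845, PV = 1.940075
  t = 2.5000: CF_t = 2.100000, DF = 0.905731, PV = 1.902035
  t = 3.0000: CF_t = 2.100000, DF = 0.887971, PV = 1.864740
  t = 3.5000: CF_t = 2.100000, DF = 0.870560, PV = 1.828176
  t = 4.0000: CF_t = 2.100000, DF = 0.853490, PV = 1.792330
  t = 4.5000: CF_t = 2.100000, DF = 0.836755, PV = 1.757186
  t = 5.0000: CF_t = 102.100000, DF = 0.820348, PV = 83.757561
Price P = sum_t PV_t = 100.898259
Macaulay numerator sum_t t * PV_t:
  t * PV_t at t = 0.5000: 1.029412
  t * PV_t at t = 1.0000: 2.018454
  t * PV_t at t = 1.5000: 2.968315
  t * PV_t at t = 2.0000: 3.880151
  t * PV_t at t = 2.5000: 4.755087
  t * PV_t at t = 3.0000: 5.594220
  t * PV_t at t = 3.5000: 6.398617
  t * PV_t at t = 4.0000: 7.169319
  t * PV_t at t = 4.5000: 7.907337
  t * PV_t at t = 5.0000: 418.787807
Macaulay duration D = (sum_t t * PV_t) / P = 460.508720 / 100.898259 = 4.564090


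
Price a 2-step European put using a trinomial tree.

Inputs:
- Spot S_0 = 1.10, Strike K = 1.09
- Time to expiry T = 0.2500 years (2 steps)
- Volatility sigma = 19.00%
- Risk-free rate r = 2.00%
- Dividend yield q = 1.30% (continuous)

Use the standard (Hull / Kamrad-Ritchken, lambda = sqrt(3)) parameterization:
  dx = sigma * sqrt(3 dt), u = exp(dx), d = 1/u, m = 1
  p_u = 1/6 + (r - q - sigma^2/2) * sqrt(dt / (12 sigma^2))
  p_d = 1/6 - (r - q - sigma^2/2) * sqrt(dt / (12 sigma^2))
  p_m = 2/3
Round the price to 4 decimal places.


dt = T/N = 0.125000; dx = sigma*sqrt(3*dt) = 0.116351
u = exp(dx) = 1.123390; d = 1/u = 0.890163
p_u = 0.160731, p_m = 0.666667, p_d = 0.172602
Discount per step: exp(-r*dt) = 0.997503
Stock lattice S(k, j) with j the centered position index:
  k=0: S(0,+0) = 1.1000
  k=1: S(1,-1) = 0.9792; S(1,+0) = 1.1000; S(1,+1) = 1.2357
  k=2: S(2,-2) = 0.8716; S(2,-1) = 0.9792; S(2,+0) = 1.1000; S(2,+1) = 1.2357; S(2,+2) = 1.3882
Terminal payoffs V(N, j) = max(K - S_T, 0):
  V(2,-2) = 0.218371; V(2,-1) = 0.110821; V(2,+0) = 0.000000; V(2,+1) = 0.000000; V(2,+2) = 0.000000
Backward induction: V(k, j) = exp(-r*dt) * [p_u * V(k+1, j+1) + p_m * V(k+1, j) + p_d * V(k+1, j-1)]
  V(1,-1) = exp(-r*dt) * [p_u*0.000000 + p_m*0.110821 + p_d*0.218371] = 0.111293
  V(1,+0) = exp(-r*dt) * [p_u*0.000000 + p_m*0.000000 + p_d*0.110821] = 0.019080
  V(1,+1) = exp(-r*dt) * [p_u*0.000000 + p_m*0.000000 + p_d*0.000000] = 0.000000
  V(0,+0) = exp(-r*dt) * [p_u*0.000000 + p_m*0.019080 + p_d*0.111293] = 0.031850

Answer: Price = V(0,0) = 0.0318


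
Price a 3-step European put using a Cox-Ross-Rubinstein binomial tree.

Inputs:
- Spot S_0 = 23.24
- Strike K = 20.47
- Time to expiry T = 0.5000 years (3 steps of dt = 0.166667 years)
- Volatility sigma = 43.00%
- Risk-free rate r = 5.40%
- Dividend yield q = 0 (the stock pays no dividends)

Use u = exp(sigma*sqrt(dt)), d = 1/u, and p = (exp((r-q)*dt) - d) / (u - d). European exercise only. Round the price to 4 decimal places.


dt = T/N = 0.166667
u = exp(sigma*sqrt(dt)) = 1.191898; d = 1/u = 0.838998
p = (exp((r-q)*dt) - d) / (u - d) = 0.481844
Discount per step: exp(-r*dt) = 0.991040
Stock lattice S(k, i) with i counting down-moves:
  k=0: S(0,0) = 23.2400
  k=1: S(1,0) = 27.6997; S(1,1) = 19.4983
  k=2: S(2,0) = 33.0152; S(2,1) = 23.2400; S(2,2) = 16.3591
  k=3: S(3,0) = 39.3508; S(3,1) = 27.6997; S(3,2) = 19.4983; S(3,3) = 13.7252
Terminal payoffs V(N, i) = max(K - S_T, 0):
  V(3,0) = 0.000000; V(3,1) = 0.000000; V(3,2) = 0.971683; V(3,3) = 6.744785
Backward induction: V(k, i) = exp(-r*dt) * [p * V(k+1, i) + (1-p) * V(k+1, i+1)].
  V(2,0) = exp(-r*dt) * [p*0.000000 + (1-p)*0.000000] = 0.000000
  V(2,1) = exp(-r*dt) * [p*0.000000 + (1-p)*0.971683] = 0.498972
  V(2,2) = exp(-r*dt) * [p*0.971683 + (1-p)*6.744785] = 3.927544
  V(1,0) = exp(-r*dt) * [p*0.000000 + (1-p)*0.498972] = 0.256229
  V(1,1) = exp(-r*dt) * [p*0.498972 + (1-p)*3.927544] = 2.255121
  V(0,0) = exp(-r*dt) * [p*0.256229 + (1-p)*2.255121] = 1.280392

Answer: Price = V(0,0) = 1.2804


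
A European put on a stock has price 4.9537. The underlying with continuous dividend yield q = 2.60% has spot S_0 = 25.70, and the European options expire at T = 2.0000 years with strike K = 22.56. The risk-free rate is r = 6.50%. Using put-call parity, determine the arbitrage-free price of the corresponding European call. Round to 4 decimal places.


Put-call parity: C - P = S_0 * exp(-qT) - K * exp(-rT).
S_0 * exp(-qT) = 25.7000 * 0.94932887 = 24.39775188
K * exp(-rT) = 22.5600 * 0.87809543 = 19.80983292
C = P + S*exp(-qT) - K*exp(-rT)
C = 4.9537 + 24.39775188 - 19.80983292 = 9.5416

Answer: Call price = 9.5416


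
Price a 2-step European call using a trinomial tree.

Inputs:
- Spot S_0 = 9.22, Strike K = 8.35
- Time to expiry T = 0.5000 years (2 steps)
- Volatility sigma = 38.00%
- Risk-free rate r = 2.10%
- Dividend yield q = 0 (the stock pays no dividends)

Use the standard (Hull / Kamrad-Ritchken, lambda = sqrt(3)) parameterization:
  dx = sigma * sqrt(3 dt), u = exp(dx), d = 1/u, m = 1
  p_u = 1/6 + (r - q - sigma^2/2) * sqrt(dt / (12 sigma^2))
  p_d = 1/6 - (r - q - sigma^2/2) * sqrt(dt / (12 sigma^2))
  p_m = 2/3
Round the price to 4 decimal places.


Answer: Price = V(0,0) = 1.4995

Derivation:
dt = T/N = 0.250000; dx = sigma*sqrt(3*dt) = 0.329090
u = exp(dx) = 1.389702; d = 1/u = 0.719579
p_u = 0.147219, p_m = 0.666667, p_d = 0.186114
Discount per step: exp(-r*dt) = 0.994764
Stock lattice S(k, j) with j the centered position index:
  k=0: S(0,+0) = 9.2200
  k=1: S(1,-1) = 6.6345; S(1,+0) = 9.2200; S(1,+1) = 12.8131
  k=2: S(2,-2) = 4.7741; S(2,-1) = 6.6345; S(2,+0) = 9.2200; S(2,+1) = 12.8131; S(2,+2) = 17.8063
Terminal payoffs V(N, j) = max(S_T - K, 0):
  V(2,-2) = 0.000000; V(2,-1) = 0.000000; V(2,+0) = 0.870000; V(2,+1) = 4.463057; V(2,+2) = 9.456336
Backward induction: V(k, j) = exp(-r*dt) * [p_u * V(k+1, j+1) + p_m * V(k+1, j) + p_d * V(k+1, j-1)]
  V(1,-1) = exp(-r*dt) * [p_u*0.870000 + p_m*0.000000 + p_d*0.000000] = 0.127410
  V(1,+0) = exp(-r*dt) * [p_u*4.463057 + p_m*0.870000 + p_d*0.000000] = 1.230570
  V(1,+1) = exp(-r*dt) * [p_u*9.456336 + p_m*4.463057 + p_d*0.870000] = 4.505726
  V(0,+0) = exp(-r*dt) * [p_u*4.505726 + p_m*1.230570 + p_d*0.127410] = 1.499528


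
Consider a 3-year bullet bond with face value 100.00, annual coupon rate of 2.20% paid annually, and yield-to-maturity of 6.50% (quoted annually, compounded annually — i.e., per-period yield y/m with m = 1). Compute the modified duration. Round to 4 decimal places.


Answer: Modified duration = 2.7526

Derivation:
Coupon per period c = face * coupon_rate / m = 2.200000
Periods per year m = 1; per-period yield y/m = 0.065000
Number of cashflows N = 3
Cashflows (t years, CF_t, discount factor 1/(1+y/m)^(m*t), PV):
  t = 1.0000: CF_t = 2.200000, DF = 0.938967, PV = 2.065728
  t = 2.0000: CF_t = 2.200000, DF = 0.881659, PV = 1.939650
  t = 3.0000: CF_t = 102.200000, DF = 0.827849, PV = 84.606177
Price P = sum_t PV_t = 88.611555
First compute Macaulay numerator sum_t t * PV_t:
  t * PV_t at t = 1.0000: 2.065728
  t * PV_t at t = 2.0000: 3.879301
  t * PV_t at t = 3.0000: 253.818532
Macaulay duration D = 259.763560 / 88.611555 = 2.931486
Modified duration = D / (1 + y/m) = 2.931486 / (1 + 0.065000) = 2.752569


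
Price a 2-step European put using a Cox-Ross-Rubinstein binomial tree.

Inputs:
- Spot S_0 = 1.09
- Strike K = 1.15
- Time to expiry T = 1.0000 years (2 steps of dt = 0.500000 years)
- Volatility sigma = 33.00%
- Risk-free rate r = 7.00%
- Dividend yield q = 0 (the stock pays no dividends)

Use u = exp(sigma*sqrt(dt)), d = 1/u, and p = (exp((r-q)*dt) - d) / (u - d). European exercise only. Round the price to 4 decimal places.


Answer: Price = V(0,0) = 0.1292

Derivation:
dt = T/N = 0.500000
u = exp(sigma*sqrt(dt)) = 1.262817; d = 1/u = 0.791880
p = (exp((r-q)*dt) - d) / (u - d) = 0.517563
Discount per step: exp(-r*dt) = 0.965605
Stock lattice S(k, i) with i counting down-moves:
  k=0: S(0,0) = 1.0900
  k=1: S(1,0) = 1.3765; S(1,1) = 0.8631
  k=2: S(2,0) = 1.7382; S(2,1) = 1.0900; S(2,2) = 0.6835
Terminal payoffs V(N, i) = max(K - S_T, 0):
  V(2,0) = 0.000000; V(2,1) = 0.060000; V(2,2) = 0.466489
Backward induction: V(k, i) = exp(-r*dt) * [p * V(k+1, i) + (1-p) * V(k+1, i+1)].
  V(1,0) = exp(-r*dt) * [p*0.000000 + (1-p)*0.060000] = 0.027951
  V(1,1) = exp(-r*dt) * [p*0.060000 + (1-p)*0.466489] = 0.247297
  V(0,0) = exp(-r*dt) * [p*0.027951 + (1-p)*0.247297] = 0.129170


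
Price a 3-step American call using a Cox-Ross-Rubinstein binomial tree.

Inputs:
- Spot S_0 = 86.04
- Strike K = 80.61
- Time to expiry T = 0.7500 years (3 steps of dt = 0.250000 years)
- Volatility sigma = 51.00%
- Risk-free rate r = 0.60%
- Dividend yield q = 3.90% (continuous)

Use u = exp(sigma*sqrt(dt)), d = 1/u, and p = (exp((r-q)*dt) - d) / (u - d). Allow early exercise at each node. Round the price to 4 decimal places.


Answer: Price = V(0,0) = 17.2660

Derivation:
dt = T/N = 0.250000
u = exp(sigma*sqrt(dt)) = 1.290462; d = 1/u = 0.774916
p = (exp((r-q)*dt) - d) / (u - d) = 0.420657
Discount per step: exp(-r*dt) = 0.998501
Stock lattice S(k, i) with i counting down-moves:
  k=0: S(0,0) = 86.0400
  k=1: S(1,0) = 111.0313; S(1,1) = 66.6738
  k=2: S(2,0) = 143.2817; S(2,1) = 86.0400; S(2,2) = 51.6666
  k=3: S(3,0) = 184.8995; S(3,1) = 111.0313; S(3,2) = 66.6738; S(3,3) = 40.0373
Terminal payoffs V(N, i) = max(S_T - K, 0):
  V(3,0) = 104.289476; V(3,1) = 30.421318; V(3,2) = 0.000000; V(3,3) = 0.000000
Backward induction: V(k, i) = exp(-r*dt) * [p * V(k+1, i) + (1-p) * V(k+1, i+1)]; then take max(V_cont, immediate exercise) for American.
  V(2,0) = exp(-r*dt) * [p*104.289476 + (1-p)*30.421318] = 61.402271; exercise = 62.671654; V(2,0) = max -> 62.671654
  V(2,1) = exp(-r*dt) * [p*30.421318 + (1-p)*0.000000] = 12.777746; exercise = 5.430000; V(2,1) = max -> 12.777746
  V(2,2) = exp(-r*dt) * [p*0.000000 + (1-p)*0.000000] = 0.000000; exercise = 0.000000; V(2,2) = max -> 0.000000
  V(1,0) = exp(-r*dt) * [p*62.671654 + (1-p)*12.777746] = 33.715335; exercise = 30.421318; V(1,0) = max -> 33.715335
  V(1,1) = exp(-r*dt) * [p*12.777746 + (1-p)*0.000000] = 5.366986; exercise = 0.000000; V(1,1) = max -> 5.366986
  V(0,0) = exp(-r*dt) * [p*33.715335 + (1-p)*5.366986] = 17.265987; exercise = 5.430000; V(0,0) = max -> 17.265987


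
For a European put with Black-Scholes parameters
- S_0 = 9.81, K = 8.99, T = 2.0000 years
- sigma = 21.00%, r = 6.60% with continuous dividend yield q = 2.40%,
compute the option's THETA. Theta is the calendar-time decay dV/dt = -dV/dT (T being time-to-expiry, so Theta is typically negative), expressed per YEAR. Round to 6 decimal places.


d1 = 0.7252539194; d2 = 0.4282690713
phi(d1) = 0.3066846810; exp(-qT) = 0.9531337871; exp(-rT) = 0.8763409951
Theta = -S*exp(-qT)*phi(d1)*sigma/(2*sqrt(T)) + r*K*exp(-rT)*N(-d2) - q*S*exp(-qT)*N(-d1)
N(-d1) = 0.2341481348; N(-d2) = 0.3342276169; sqrt(T) = 1.4142135624
Term 1 = -9.8100 * 0.9531337871 * 0.3066846810 * 0.2100 / (2 * 1.4142135624) = -0.2129066649
Term 2 = 0.0660 * 8.9900 * 0.8763409951 * 0.3342276169 = 0.1737877210
Term 3 = -0.0240 * 9.8100 * 0.9531337871 * 0.2341481348 = -0.0525442039
Theta = -0.2129066649 + (0.1737877210) + (-0.0525442039) = -0.091663

Answer: Theta = -0.091663


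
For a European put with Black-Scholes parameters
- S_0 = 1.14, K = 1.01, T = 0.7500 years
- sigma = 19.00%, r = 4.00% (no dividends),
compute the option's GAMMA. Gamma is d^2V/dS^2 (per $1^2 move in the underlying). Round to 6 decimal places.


Answer: Gamma = 1.289399

Derivation:
d1 = 1.0004290918; d2 = 0.8358842651
phi(d1) = 0.2418668969; exp(-qT) = 1.0000000000; exp(-rT) = 0.9704455335
Gamma = exp(-qT) * phi(d1) / (S * sigma * sqrt(T)) = 1.0000000000 * 0.2418668969 / (1.1400 * 0.1900 * 0.8660254038) = 1.289399


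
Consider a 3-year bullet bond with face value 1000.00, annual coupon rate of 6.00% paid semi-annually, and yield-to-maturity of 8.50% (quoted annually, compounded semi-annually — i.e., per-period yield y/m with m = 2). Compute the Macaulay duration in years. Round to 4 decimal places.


Answer: Macaulay duration = 2.7813 years

Derivation:
Coupon per period c = face * coupon_rate / m = 30.000000
Periods per year m = 2; per-period yield y/m = 0.042500
Number of cashflows N = 6
Cashflows (t years, CF_t, discount factor 1/(1+y/m)^(m*t), PV):
  t = 0.5000: CF_t = 30.000000, DF = 0.959233, PV = 28.776978
  t = 1.0000: CF_t = 30.000000, DF = 0.920127, PV = 27.603816
  t = 1.5000: CF_t = 30.000000, DF = 0.882616, PV = 26.478481
  t = 2.0000: CF_t = 30.000000, DF = 0.846634, PV = 25.399022
  t = 2.5000: CF_t = 30.000000, DF = 0.812119, PV = 24.363571
  t = 3.0000: CF_t = 1030.000000, DF = 0.779011, PV = 802.381382
Price P = sum_t PV_t = 935.003250
Macaulay numerator sum_t t * PV_t:
  t * PV_t at t = 0.5000: 14.388489
  t * PV_t at t = 1.0000: 27.603816
  t * PV_t at t = 1.5000: 39.717721
  t * PV_t at t = 2.0000: 50.798045
  t * PV_t at t = 2.5000: 60.908926
  t * PV_t at t = 3.0000: 2407.144145
Macaulay duration D = (sum_t t * PV_t) / P = 2600.561143 / 935.003250 = 2.781339


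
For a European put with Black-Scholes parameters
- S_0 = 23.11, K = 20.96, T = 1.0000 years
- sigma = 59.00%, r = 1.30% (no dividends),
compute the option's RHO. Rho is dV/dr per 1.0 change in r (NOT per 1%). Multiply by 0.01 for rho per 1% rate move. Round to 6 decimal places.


d1 = 0.4825416353; d2 = -0.1074583647
phi(d1) = 0.3550979017; exp(-qT) = 1.0000000000; exp(-rT) = 0.9870841350
N(-d2) = 0.5427873229
Rho = -K*T*exp(-rT)*N(-d2) = -20.9600 * 1.0000 * 0.9870841350 * 0.5427873229 = -11.229881

Answer: Rho = -11.229881


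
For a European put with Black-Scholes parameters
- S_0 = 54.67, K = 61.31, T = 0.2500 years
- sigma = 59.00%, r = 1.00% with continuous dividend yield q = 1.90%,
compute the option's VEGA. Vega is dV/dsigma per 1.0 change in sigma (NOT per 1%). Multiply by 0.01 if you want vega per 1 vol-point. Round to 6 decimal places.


Answer: Vega = 10.522907

Derivation:
d1 = -0.2486960979; d2 = -0.5436960979
phi(d1) = 0.3867938529; exp(-qT) = 0.9952612634; exp(-rT) = 0.9975031224
Vega = S * exp(-qT) * phi(d1) * sqrt(T) = 54.6700 * 0.9952612634 * 0.3867938529 * 0.5000000000 = 10.522907


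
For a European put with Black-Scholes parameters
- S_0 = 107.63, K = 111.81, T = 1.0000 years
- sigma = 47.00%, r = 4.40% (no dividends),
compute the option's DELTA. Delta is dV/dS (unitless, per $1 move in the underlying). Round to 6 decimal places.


d1 = 0.2475498237; d2 = -0.2224501763
phi(d1) = 0.3869038793; exp(-qT) = 1.0000000000; exp(-rT) = 0.9569539575
N(-d1) = 0.4022413687
Delta = -exp(-qT) * N(-d1) = -1.0000000000 * 0.4022413687 = -0.402241

Answer: Delta = -0.402241


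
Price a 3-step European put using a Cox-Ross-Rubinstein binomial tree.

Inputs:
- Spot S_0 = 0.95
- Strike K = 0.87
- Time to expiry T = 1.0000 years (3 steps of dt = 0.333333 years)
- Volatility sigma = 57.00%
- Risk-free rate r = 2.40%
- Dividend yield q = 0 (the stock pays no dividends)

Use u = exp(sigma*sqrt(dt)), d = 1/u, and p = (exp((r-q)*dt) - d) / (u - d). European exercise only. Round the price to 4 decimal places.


Answer: Price = V(0,0) = 0.1693

Derivation:
dt = T/N = 0.333333
u = exp(sigma*sqrt(dt)) = 1.389702; d = 1/u = 0.719579
p = (exp((r-q)*dt) - d) / (u - d) = 0.430448
Discount per step: exp(-r*dt) = 0.992032
Stock lattice S(k, i) with i counting down-moves:
  k=0: S(0,0) = 0.9500
  k=1: S(1,0) = 1.3202; S(1,1) = 0.6836
  k=2: S(2,0) = 1.8347; S(2,1) = 0.9500; S(2,2) = 0.4919
  k=3: S(3,0) = 2.5497; S(3,1) = 1.3202; S(3,2) = 0.6836; S(3,3) = 0.3540
Terminal payoffs V(N, i) = max(K - S_T, 0):
  V(3,0) = 0.000000; V(3,1) = 0.000000; V(3,2) = 0.186400; V(3,3) = 0.516037
Backward induction: V(k, i) = exp(-r*dt) * [p * V(k+1, i) + (1-p) * V(k+1, i+1)].
  V(2,0) = exp(-r*dt) * [p*0.000000 + (1-p)*0.000000] = 0.000000
  V(2,1) = exp(-r*dt) * [p*0.000000 + (1-p)*0.186400] = 0.105319
  V(2,2) = exp(-r*dt) * [p*0.186400 + (1-p)*0.516037] = 0.371164
  V(1,0) = exp(-r*dt) * [p*0.000000 + (1-p)*0.105319] = 0.059507
  V(1,1) = exp(-r*dt) * [p*0.105319 + (1-p)*0.371164] = 0.254686
  V(0,0) = exp(-r*dt) * [p*0.059507 + (1-p)*0.254686] = 0.169311


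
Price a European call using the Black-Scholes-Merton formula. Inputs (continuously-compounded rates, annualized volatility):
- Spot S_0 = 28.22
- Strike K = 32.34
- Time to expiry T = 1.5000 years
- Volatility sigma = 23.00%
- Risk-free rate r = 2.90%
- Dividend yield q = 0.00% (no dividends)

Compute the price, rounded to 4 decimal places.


d1 = (ln(S/K) + (r - q + 0.5*sigma^2) * T) / (sigma * sqrt(T)) = -0.18850033
d2 = d1 - sigma * sqrt(T) = -0.47019165
exp(-rT) = 0.95743255; exp(-qT) = 1.00000000
C = S_0 * exp(-qT) * N(d1) - K * exp(-rT) * N(d2)
N(d1) = 0.42524223; N(d2) = 0.31910905
C = 28.2200 * 1.00000000 * 0.42524223 - 32.3400 * 0.95743255 * 0.31910905 = 2.1196

Answer: Price = 2.1196


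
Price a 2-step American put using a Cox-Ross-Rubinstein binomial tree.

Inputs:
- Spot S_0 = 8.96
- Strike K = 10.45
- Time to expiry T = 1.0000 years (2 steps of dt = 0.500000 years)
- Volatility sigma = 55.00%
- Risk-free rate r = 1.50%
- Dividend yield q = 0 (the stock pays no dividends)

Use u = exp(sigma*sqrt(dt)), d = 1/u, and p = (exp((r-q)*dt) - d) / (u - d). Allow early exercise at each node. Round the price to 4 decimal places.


dt = T/N = 0.500000
u = exp(sigma*sqrt(dt)) = 1.475370; d = 1/u = 0.677796
p = (exp((r-q)*dt) - d) / (u - d) = 0.413419
Discount per step: exp(-r*dt) = 0.992528
Stock lattice S(k, i) with i counting down-moves:
  k=0: S(0,0) = 8.9600
  k=1: S(1,0) = 13.2193; S(1,1) = 6.0731
  k=2: S(2,0) = 19.5034; S(2,1) = 8.9600; S(2,2) = 4.1163
Terminal payoffs V(N, i) = max(K - S_T, 0):
  V(2,0) = 0.000000; V(2,1) = 1.490000; V(2,2) = 6.333708
Backward induction: V(k, i) = exp(-r*dt) * [p * V(k+1, i) + (1-p) * V(k+1, i+1)]; then take max(V_cont, immediate exercise) for American.
  V(1,0) = exp(-r*dt) * [p*0.000000 + (1-p)*1.490000] = 0.867475; exercise = 0.000000; V(1,0) = max -> 0.867475
  V(1,1) = exp(-r*dt) * [p*1.490000 + (1-p)*6.333708] = 4.298865; exercise = 4.376947; V(1,1) = max -> 4.376947
  V(0,0) = exp(-r*dt) * [p*0.867475 + (1-p)*4.376947] = 2.904201; exercise = 1.490000; V(0,0) = max -> 2.904201

Answer: Price = V(0,0) = 2.9042


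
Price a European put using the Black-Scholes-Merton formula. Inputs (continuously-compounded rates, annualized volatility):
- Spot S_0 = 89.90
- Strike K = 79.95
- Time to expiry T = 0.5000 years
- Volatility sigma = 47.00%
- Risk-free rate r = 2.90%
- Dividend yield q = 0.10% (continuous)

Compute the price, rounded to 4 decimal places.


Answer: Price = 6.4492

Derivation:
d1 = (ln(S/K) + (r - q + 0.5*sigma^2) * T) / (sigma * sqrt(T)) = 0.56123668
d2 = d1 - sigma * sqrt(T) = 0.22889649
exp(-rT) = 0.98560462; exp(-qT) = 0.99950012
P = K * exp(-rT) * N(-d2) - S_0 * exp(-qT) * N(-d1)
N(-d1) = 0.28731810; N(-d2) = 0.40947468
P = 79.9500 * 0.98560462 * 0.40947468 - 89.9000 * 0.99950012 * 0.28731810 = 6.4492


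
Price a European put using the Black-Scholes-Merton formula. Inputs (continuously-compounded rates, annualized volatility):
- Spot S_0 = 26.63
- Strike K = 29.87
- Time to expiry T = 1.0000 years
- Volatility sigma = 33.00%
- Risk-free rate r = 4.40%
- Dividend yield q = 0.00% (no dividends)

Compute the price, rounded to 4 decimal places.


Answer: Price = 4.6774

Derivation:
d1 = (ln(S/K) + (r - q + 0.5*sigma^2) * T) / (sigma * sqrt(T)) = -0.04959464
d2 = d1 - sigma * sqrt(T) = -0.37959464
exp(-rT) = 0.95695396; exp(-qT) = 1.00000000
P = K * exp(-rT) * N(-d2) - S_0 * exp(-qT) * N(-d1)
N(-d1) = 0.51977729; N(-d2) = 0.64787683
P = 29.8700 * 0.95695396 * 0.64787683 - 26.6300 * 1.00000000 * 0.51977729 = 4.6774


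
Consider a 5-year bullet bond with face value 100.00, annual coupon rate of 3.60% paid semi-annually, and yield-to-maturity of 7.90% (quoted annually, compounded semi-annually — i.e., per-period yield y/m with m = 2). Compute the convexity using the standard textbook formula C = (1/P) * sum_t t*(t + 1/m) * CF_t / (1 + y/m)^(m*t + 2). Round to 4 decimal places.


Coupon per period c = face * coupon_rate / m = 1.800000
Periods per year m = 2; per-period yield y/m = 0.039500
Number of cashflows N = 10
Cashflows (t years, CF_t, discount factor 1/(1+y/m)^(m*t), PV):
  t = 0.5000: CF_t = 1.800000, DF = 0.962001, PV = 1.731602
  t = 1.0000: CF_t = 1.800000, DF = 0.925446, PV = 1.665803
  t = 1.5000: CF_t = 1.800000, DF = 0.890280, PV = 1.602504
  t = 2.0000: CF_t = 1.800000, DF = 0.856450, PV = 1.541610
  t = 2.5000: CF_t = 1.800000, DF = 0.823906, PV = 1.483030
  t = 3.0000: CF_t = 1.800000, DF = 0.792598, PV = 1.426677
  t = 3.5000: CF_t = 1.800000, DF = 0.762480, PV = 1.372464
  t = 4.0000: CF_t = 1.800000, DF = 0.733507, PV = 1.320312
  t = 4.5000: CF_t = 1.800000, DF = 0.705634, PV = 1.270141
  t = 5.0000: CF_t = 101.800000, DF = 0.678821, PV = 69.103945
Price P = sum_t PV_t = 82.518088
Convexity numerator sum_t t*(t + 1/m) * CF_t / (1+y/m)^(m*t + 2):
  t = 0.5000: term = 0.801252
  t = 1.0000: term = 2.312415
  t = 1.5000: term = 4.449091
  t = 2.0000: term = 7.133383
  t = 2.5000: term = 10.293482
  t = 3.0000: term = 13.863276
  t = 3.5000: term = 17.781979
  t = 4.0000: term = 21.993790
  t = 4.5000: term = 26.447559
  t = 5.0000: term = 1758.678879
Convexity = (1/P) * sum = 1863.755105 / 82.518088 = 22.586019

Answer: Convexity = 22.5860


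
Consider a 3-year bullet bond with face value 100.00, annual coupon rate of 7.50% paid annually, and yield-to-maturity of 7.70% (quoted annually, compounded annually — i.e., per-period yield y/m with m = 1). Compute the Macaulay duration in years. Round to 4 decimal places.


Coupon per period c = face * coupon_rate / m = 7.500000
Periods per year m = 1; per-period yield y/m = 0.077000
Number of cashflows N = 3
Cashflows (t years, CF_t, discount factor 1/(1+y/m)^(m*t), PV):
  t = 1.0000: CF_t = 7.500000, DF = 0.928505, PV = 6.963788
  t = 2.0000: CF_t = 7.500000, DF = 0.862122, PV = 6.465913
  t = 3.0000: CF_t = 107.500000, DF = 0.800484, PV = 86.052076
Price P = sum_t PV_t = 99.481778
Macaulay numerator sum_t t * PV_t:
  t * PV_t at t = 1.0000: 6.963788
  t * PV_t at t = 2.0000: 12.931826
  t * PV_t at t = 3.0000: 258.156229
Macaulay duration D = (sum_t t * PV_t) / P = 278.051844 / 99.481778 = 2.795003

Answer: Macaulay duration = 2.7950 years


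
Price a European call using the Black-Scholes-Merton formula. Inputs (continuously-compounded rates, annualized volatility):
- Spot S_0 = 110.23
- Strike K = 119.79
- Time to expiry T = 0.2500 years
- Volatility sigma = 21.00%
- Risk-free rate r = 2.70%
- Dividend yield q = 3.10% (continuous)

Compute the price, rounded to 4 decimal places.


d1 = (ln(S/K) + (r - q + 0.5*sigma^2) * T) / (sigma * sqrt(T)) = -0.74912969
d2 = d1 - sigma * sqrt(T) = -0.85412969
exp(-rT) = 0.99327273; exp(-qT) = 0.99227995
C = S_0 * exp(-qT) * N(d1) - K * exp(-rT) * N(d2)
N(d1) = 0.22688952; N(d2) = 0.19651657
C = 110.2300 * 0.99227995 * 0.22688952 - 119.7900 * 0.99327273 * 0.19651657 = 1.4346

Answer: Price = 1.4346


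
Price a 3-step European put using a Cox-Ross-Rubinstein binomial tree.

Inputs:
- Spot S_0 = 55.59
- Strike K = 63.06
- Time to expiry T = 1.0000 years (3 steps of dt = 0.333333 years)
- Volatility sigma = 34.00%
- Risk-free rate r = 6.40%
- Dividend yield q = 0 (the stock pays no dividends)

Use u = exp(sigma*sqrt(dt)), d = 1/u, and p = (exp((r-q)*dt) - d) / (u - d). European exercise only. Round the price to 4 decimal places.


dt = T/N = 0.333333
u = exp(sigma*sqrt(dt)) = 1.216891; d = 1/u = 0.821766
p = (exp((r-q)*dt) - d) / (u - d) = 0.505654
Discount per step: exp(-r*dt) = 0.978893
Stock lattice S(k, i) with i counting down-moves:
  k=0: S(0,0) = 55.5900
  k=1: S(1,0) = 67.6470; S(1,1) = 45.6820
  k=2: S(2,0) = 82.3190; S(2,1) = 55.5900; S(2,2) = 37.5399
  k=3: S(3,0) = 100.1732; S(3,1) = 67.6470; S(3,2) = 45.6820; S(3,3) = 30.8491
Terminal payoffs V(N, i) = max(K - S_T, 0):
  V(3,0) = 0.000000; V(3,1) = 0.000000; V(3,2) = 17.378005; V(3,3) = 32.210947
Backward induction: V(k, i) = exp(-r*dt) * [p * V(k+1, i) + (1-p) * V(k+1, i+1)].
  V(2,0) = exp(-r*dt) * [p*0.000000 + (1-p)*0.000000] = 0.000000
  V(2,1) = exp(-r*dt) * [p*0.000000 + (1-p)*17.378005] = 8.409425
  V(2,2) = exp(-r*dt) * [p*17.378005 + (1-p)*32.210947] = 24.189039
  V(1,0) = exp(-r*dt) * [p*0.000000 + (1-p)*8.409425] = 4.069421
  V(1,1) = exp(-r*dt) * [p*8.409425 + (1-p)*24.189039] = 15.867868
  V(0,0) = exp(-r*dt) * [p*4.069421 + (1-p)*15.867868] = 9.692936

Answer: Price = V(0,0) = 9.6929
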